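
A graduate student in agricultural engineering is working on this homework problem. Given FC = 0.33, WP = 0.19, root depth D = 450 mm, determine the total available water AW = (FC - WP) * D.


AW = (FC - WP) * D
   = (0.33 - 0.19) * 450
   = 0.14 * 450
   = 63 mm


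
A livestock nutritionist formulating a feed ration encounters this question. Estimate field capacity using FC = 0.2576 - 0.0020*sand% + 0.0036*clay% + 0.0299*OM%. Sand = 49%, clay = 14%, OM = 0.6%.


FC = 0.2576 - 0.0020*49 + 0.0036*14 + 0.0299*0.6
   = 0.2576 - 0.0980 + 0.0504 + 0.0179
   = 0.2279


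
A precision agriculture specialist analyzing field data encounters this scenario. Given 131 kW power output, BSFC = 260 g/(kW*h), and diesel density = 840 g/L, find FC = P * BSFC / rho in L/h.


FC = P * BSFC / rho_fuel
   = 131 * 260 / 840
   = 34060 / 840
   = 40.55 L/h


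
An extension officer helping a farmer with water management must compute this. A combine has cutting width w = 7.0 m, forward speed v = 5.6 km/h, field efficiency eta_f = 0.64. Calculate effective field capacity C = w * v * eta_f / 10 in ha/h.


C = w * v * eta_f / 10
  = 7.0 * 5.6 * 0.64 / 10
  = 25.09 / 10
  = 2.51 ha/h


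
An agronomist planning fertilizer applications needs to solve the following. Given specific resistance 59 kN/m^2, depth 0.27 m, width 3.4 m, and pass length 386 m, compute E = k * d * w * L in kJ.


E = k * d * w * L
  = 59 * 0.27 * 3.4 * 386
  = 20906.53 kJ


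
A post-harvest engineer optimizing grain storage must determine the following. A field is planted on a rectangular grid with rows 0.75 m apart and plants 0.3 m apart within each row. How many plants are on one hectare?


D = 10000 / (row_sp * plant_sp)
  = 10000 / (0.75 * 0.3)
  = 10000 / 0.2250
  = 44444.44 plants/ha


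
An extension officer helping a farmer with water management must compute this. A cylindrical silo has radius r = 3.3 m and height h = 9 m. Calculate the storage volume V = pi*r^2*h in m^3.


V = pi * r^2 * h
  = pi * 3.3^2 * 9
  = pi * 10.89 * 9
  = 307.91 m^3


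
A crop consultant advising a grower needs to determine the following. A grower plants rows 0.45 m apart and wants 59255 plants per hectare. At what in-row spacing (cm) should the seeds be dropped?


spacing = 10000 / (row_sp * density)
        = 10000 / (0.45 * 59255)
        = 10000 / 26664.75
        = 0.37503 m = 37.50 cm


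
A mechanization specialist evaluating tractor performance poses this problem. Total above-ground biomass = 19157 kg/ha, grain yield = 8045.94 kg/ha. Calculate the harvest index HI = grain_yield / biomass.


HI = grain_yield / biomass
   = 8045.94 / 19157
   = 0.42


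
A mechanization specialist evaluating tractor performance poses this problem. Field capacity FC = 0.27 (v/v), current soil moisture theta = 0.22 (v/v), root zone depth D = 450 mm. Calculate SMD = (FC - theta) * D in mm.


SMD = (FC - theta) * D
    = (0.27 - 0.22) * 450
    = 0.050 * 450
    = 22.50 mm


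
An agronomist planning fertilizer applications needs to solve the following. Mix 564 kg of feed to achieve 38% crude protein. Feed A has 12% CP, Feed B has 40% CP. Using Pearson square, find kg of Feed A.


parts_A = CP_b - target = 40 - 38 = 2
parts_B = target - CP_a = 38 - 12 = 26
total_parts = 2 + 26 = 28
Feed A = 564 * 2 / 28 = 40.29 kg
Feed B = 564 * 26 / 28 = 523.71 kg

40.29 kg


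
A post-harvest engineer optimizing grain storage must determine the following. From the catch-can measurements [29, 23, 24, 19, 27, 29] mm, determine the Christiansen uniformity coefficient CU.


xbar = 151 / 6 = 25.167
sum|xi - xbar| = 19
CU = 100 * (1 - 19 / (6 * 25.167))
   = 100 * (1 - 0.1258)
   = 87.42%


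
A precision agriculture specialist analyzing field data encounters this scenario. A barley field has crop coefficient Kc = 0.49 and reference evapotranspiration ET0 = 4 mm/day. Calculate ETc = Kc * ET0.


ETc = Kc * ET0
    = 0.49 * 4
    = 1.96 mm/day


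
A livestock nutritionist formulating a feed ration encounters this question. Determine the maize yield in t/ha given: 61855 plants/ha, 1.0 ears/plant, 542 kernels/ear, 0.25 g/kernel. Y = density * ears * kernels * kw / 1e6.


Y = density * ears * kernels * kw
  = 61855 * 1.0 * 542 * 0.25 g/ha
  = 8381352.50 g/ha
  = 8381.35 kg/ha = 8.38 t/ha


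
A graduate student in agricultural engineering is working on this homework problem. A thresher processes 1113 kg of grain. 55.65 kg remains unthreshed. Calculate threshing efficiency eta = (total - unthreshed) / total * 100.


eta = (total - unthreshed) / total * 100
    = (1113 - 55.65) / 1113 * 100
    = 1057.35 / 1113 * 100
    = 95%


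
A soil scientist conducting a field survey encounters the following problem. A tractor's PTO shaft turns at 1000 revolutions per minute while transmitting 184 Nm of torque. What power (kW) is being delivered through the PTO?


P = 2*pi*n*T / 60000
  = 2*pi * 1000 * 184 / 60000
  = 1156106.10 / 60000
  = 19.27 kW


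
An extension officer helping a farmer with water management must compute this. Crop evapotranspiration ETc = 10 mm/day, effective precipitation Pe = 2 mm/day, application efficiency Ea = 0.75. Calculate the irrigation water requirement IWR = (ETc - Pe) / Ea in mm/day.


IWR = (ETc - Pe) / Ea
    = (10 - 2) / 0.75
    = 8 / 0.75
    = 10.67 mm/day


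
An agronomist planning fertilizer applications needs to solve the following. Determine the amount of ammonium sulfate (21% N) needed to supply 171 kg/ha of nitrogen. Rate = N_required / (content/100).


Rate = N_required / (N_content / 100)
     = 171 / (21 / 100)
     = 171 / 0.21
     = 814.29 kg/ha


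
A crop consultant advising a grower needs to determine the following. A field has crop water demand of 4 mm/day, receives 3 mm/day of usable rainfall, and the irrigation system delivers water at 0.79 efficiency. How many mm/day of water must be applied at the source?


IWR = (ETc - Pe) / Ea
    = (4 - 3) / 0.79
    = 1 / 0.79
    = 1.27 mm/day


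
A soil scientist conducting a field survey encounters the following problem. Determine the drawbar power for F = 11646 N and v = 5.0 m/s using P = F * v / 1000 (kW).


P = F * v / 1000
  = 11646 * 5.0 / 1000
  = 58230 / 1000
  = 58.23 kW


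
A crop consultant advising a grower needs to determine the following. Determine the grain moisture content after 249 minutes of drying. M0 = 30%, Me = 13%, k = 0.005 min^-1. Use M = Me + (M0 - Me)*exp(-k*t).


M = Me + (M0 - Me) * e^(-k*t)
  = 13 + (30 - 13) * e^(-0.005*249)
  = 13 + 17 * e^(-1.245)
  = 13 + 17 * 0.28794
  = 13 + 4.8950
  = 17.89%


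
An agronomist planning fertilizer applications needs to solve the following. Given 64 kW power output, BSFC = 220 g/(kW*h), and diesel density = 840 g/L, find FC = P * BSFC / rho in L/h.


FC = P * BSFC / rho_fuel
   = 64 * 220 / 840
   = 14080 / 840
   = 16.76 L/h


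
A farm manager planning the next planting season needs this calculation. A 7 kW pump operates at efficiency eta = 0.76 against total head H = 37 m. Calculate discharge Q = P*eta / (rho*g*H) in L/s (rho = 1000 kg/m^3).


Q = (P * 1000 * eta) / (rho * g * H)
  = (7 * 1000 * 0.76) / (1000 * 9.81 * 37)
  = 5320 / 362970
  = 0.01466 m^3/s = 14.66 L/s


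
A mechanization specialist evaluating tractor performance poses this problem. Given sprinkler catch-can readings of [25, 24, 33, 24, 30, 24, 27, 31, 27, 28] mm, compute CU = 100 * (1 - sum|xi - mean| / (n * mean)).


xbar = 273 / 10 = 27.300
sum|xi - xbar| = 25.600
CU = 100 * (1 - 25.600 / (10 * 27.300))
   = 100 * (1 - 0.0938)
   = 90.62%


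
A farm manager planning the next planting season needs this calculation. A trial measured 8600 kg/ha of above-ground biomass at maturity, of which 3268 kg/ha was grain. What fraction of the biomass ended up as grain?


HI = grain_yield / biomass
   = 3268 / 8600
   = 0.38


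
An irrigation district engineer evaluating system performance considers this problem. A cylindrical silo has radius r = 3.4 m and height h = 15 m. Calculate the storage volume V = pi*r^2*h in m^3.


V = pi * r^2 * h
  = pi * 3.4^2 * 15
  = pi * 11.56 * 15
  = 544.75 m^3


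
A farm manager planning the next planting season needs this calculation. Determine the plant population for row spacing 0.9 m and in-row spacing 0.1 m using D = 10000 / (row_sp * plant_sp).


D = 10000 / (row_sp * plant_sp)
  = 10000 / (0.9 * 0.1)
  = 10000 / 0.0900
  = 111111.11 plants/ha


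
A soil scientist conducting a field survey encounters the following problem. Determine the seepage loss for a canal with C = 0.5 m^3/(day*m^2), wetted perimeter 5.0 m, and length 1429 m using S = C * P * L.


S = C * P * L
  = 0.5 * 5.0 * 1429
  = 3572.50 m^3/day


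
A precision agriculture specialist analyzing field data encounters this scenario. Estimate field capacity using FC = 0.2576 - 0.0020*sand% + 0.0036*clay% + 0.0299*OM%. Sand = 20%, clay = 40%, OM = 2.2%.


FC = 0.2576 - 0.0020*20 + 0.0036*40 + 0.0299*2.2
   = 0.2576 - 0.0400 + 0.1440 + 0.0658
   = 0.4274


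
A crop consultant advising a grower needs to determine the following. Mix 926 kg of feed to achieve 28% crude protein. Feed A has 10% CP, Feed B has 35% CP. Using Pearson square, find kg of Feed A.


parts_A = CP_b - target = 35 - 28 = 7
parts_B = target - CP_a = 28 - 10 = 18
total_parts = 7 + 18 = 25
Feed A = 926 * 7 / 25 = 259.28 kg
Feed B = 926 * 18 / 25 = 666.72 kg

259.28 kg


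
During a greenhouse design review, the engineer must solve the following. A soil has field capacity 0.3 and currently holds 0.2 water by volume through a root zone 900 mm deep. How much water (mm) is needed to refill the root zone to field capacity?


SMD = (FC - theta) * D
    = (0.3 - 0.2) * 900
    = 0.100 * 900
    = 90 mm


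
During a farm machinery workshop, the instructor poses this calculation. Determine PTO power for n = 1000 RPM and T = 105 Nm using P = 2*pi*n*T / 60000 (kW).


P = 2*pi*n*T / 60000
  = 2*pi * 1000 * 105 / 60000
  = 659734.46 / 60000
  = 11.00 kW


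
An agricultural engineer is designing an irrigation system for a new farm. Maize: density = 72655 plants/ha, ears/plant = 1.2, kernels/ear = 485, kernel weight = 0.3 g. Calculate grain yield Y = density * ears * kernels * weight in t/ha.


Y = density * ears * kernels * kw
  = 72655 * 1.2 * 485 * 0.3 g/ha
  = 12685563 g/ha
  = 12685.56 kg/ha = 12.69 t/ha


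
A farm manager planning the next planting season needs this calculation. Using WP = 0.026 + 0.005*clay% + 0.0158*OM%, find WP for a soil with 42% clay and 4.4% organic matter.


WP = 0.026 + 0.005*42 + 0.0158*4.4
   = 0.026 + 0.2100 + 0.0695
   = 0.3055


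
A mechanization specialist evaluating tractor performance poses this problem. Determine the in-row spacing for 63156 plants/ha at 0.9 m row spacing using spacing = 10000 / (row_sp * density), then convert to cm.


spacing = 10000 / (row_sp * density)
        = 10000 / (0.9 * 63156)
        = 10000 / 56840.40
        = 0.17593 m = 17.59 cm


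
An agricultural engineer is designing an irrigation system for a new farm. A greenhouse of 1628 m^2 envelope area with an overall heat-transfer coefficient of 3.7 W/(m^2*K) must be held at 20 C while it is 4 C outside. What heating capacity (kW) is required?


dT = 20 - (4) = 16 K
Q = U * A * dT
  = 3.7 * 1628 * 16
  = 96377.60 W = 96.38 kW


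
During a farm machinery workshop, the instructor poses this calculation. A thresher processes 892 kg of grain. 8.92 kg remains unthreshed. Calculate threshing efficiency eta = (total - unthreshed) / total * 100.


eta = (total - unthreshed) / total * 100
    = (892 - 8.92) / 892 * 100
    = 883.08 / 892 * 100
    = 99%


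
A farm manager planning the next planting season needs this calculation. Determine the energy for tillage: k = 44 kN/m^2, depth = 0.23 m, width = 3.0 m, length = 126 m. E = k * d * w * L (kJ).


E = k * d * w * L
  = 44 * 0.23 * 3.0 * 126
  = 3825.36 kJ


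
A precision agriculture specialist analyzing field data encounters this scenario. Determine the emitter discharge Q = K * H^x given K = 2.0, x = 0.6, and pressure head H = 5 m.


Q = K * H^x
  = 2.0 * 5^0.6
  = 2.0 * 2.6265
  = 5.25 L/h


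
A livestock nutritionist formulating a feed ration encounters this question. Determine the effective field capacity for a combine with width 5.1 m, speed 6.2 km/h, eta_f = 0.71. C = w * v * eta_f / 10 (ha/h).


C = w * v * eta_f / 10
  = 5.1 * 6.2 * 0.71 / 10
  = 22.45 / 10
  = 2.25 ha/h


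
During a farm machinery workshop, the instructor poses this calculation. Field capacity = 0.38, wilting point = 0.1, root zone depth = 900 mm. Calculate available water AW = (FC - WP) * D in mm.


AW = (FC - WP) * D
   = (0.38 - 0.1) * 900
   = 0.28 * 900
   = 252 mm


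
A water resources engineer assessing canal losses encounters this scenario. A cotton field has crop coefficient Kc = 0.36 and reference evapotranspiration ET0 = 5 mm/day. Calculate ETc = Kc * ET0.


ETc = Kc * ET0
    = 0.36 * 5
    = 1.80 mm/day


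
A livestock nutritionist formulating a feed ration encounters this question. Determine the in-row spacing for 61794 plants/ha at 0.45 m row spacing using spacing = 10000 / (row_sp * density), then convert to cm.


spacing = 10000 / (row_sp * density)
        = 10000 / (0.45 * 61794)
        = 10000 / 27807.30
        = 0.35962 m = 35.96 cm


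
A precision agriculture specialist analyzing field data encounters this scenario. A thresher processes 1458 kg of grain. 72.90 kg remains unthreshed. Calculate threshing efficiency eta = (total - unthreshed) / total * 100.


eta = (total - unthreshed) / total * 100
    = (1458 - 72.90) / 1458 * 100
    = 1385.10 / 1458 * 100
    = 95%


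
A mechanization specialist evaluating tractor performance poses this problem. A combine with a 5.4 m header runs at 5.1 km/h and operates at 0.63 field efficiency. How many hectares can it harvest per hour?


C = w * v * eta_f / 10
  = 5.4 * 5.1 * 0.63 / 10
  = 17.35 / 10
  = 1.74 ha/h


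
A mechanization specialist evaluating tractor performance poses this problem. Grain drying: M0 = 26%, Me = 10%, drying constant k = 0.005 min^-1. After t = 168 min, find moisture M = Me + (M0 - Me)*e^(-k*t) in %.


M = Me + (M0 - Me) * e^(-k*t)
  = 10 + (26 - 10) * e^(-0.005*168)
  = 10 + 16 * e^(-0.840)
  = 10 + 16 * 0.43171
  = 10 + 6.9074
  = 16.91%


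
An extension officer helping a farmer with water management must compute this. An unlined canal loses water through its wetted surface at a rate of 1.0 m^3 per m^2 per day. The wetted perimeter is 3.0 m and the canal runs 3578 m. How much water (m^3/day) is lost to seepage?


S = C * P * L
  = 1.0 * 3.0 * 3578
  = 10734 m^3/day


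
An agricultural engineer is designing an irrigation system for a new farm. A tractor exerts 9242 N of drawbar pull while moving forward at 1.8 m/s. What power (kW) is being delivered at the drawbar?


P = F * v / 1000
  = 9242 * 1.8 / 1000
  = 16635.60 / 1000
  = 16.64 kW


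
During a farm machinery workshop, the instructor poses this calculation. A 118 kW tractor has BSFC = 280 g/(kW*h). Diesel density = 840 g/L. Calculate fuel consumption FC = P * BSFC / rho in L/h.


FC = P * BSFC / rho_fuel
   = 118 * 280 / 840
   = 33040 / 840
   = 39.33 L/h


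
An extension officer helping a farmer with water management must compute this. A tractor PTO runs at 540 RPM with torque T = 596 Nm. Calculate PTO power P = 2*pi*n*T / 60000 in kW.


P = 2*pi*n*T / 60000
  = 2*pi * 540 * 596 / 60000
  = 2022180.36 / 60000
  = 33.70 kW


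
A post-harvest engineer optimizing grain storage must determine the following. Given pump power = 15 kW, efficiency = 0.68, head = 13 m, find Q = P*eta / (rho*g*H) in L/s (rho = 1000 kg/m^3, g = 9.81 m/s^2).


Q = (P * 1000 * eta) / (rho * g * H)
  = (15 * 1000 * 0.68) / (1000 * 9.81 * 13)
  = 10200 / 127530
  = 0.07998 m^3/s = 79.98 L/s


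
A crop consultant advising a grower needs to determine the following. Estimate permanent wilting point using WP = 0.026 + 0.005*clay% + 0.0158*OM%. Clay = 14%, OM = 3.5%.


WP = 0.026 + 0.005*14 + 0.0158*3.5
   = 0.026 + 0.0700 + 0.0553
   = 0.1513


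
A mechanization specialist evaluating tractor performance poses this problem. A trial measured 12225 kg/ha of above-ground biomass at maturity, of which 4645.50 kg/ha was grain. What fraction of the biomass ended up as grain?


HI = grain_yield / biomass
   = 4645.50 / 12225
   = 0.38


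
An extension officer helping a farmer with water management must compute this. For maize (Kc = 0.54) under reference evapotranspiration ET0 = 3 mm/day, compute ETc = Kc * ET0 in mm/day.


ETc = Kc * ET0
    = 0.54 * 3
    = 1.62 mm/day


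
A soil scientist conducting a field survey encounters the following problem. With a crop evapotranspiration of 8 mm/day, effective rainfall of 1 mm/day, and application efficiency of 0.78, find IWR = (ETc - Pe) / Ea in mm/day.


IWR = (ETc - Pe) / Ea
    = (8 - 1) / 0.78
    = 7 / 0.78
    = 8.97 mm/day


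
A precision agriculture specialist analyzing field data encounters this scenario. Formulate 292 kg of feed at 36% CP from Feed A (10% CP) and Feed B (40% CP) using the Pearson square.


parts_A = CP_b - target = 40 - 36 = 4
parts_B = target - CP_a = 36 - 10 = 26
total_parts = 4 + 26 = 30
Feed A = 292 * 4 / 30 = 38.93 kg
Feed B = 292 * 26 / 30 = 253.07 kg

38.93 kg


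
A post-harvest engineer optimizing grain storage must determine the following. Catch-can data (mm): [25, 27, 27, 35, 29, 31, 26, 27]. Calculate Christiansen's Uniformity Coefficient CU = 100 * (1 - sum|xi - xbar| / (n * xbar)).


xbar = 227 / 8 = 28.375
sum|xi - xbar| = 19.750
CU = 100 * (1 - 19.750 / (8 * 28.375))
   = 100 * (1 - 0.0870)
   = 91.30%


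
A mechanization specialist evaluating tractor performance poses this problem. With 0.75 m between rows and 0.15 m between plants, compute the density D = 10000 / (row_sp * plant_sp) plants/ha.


D = 10000 / (row_sp * plant_sp)
  = 10000 / (0.75 * 0.15)
  = 10000 / 0.1125
  = 88888.89 plants/ha


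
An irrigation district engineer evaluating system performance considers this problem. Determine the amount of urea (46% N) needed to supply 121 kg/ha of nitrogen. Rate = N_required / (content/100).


Rate = N_required / (N_content / 100)
     = 121 / (46 / 100)
     = 121 / 0.46
     = 263.04 kg/ha


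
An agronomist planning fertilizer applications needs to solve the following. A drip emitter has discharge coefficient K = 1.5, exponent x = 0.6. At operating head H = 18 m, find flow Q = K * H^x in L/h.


Q = K * H^x
  = 1.5 * 18^0.6
  = 1.5 * 5.6645
  = 8.50 L/h


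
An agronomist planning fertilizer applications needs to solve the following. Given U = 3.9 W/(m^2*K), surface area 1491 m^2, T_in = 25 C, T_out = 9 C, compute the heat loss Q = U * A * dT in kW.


dT = 25 - (9) = 16 K
Q = U * A * dT
  = 3.9 * 1491 * 16
  = 93038.40 W = 93.04 kW


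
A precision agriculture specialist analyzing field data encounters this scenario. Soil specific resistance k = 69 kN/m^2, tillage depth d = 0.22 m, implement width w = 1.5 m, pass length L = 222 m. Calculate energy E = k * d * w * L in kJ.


E = k * d * w * L
  = 69 * 0.22 * 1.5 * 222
  = 5054.94 kJ


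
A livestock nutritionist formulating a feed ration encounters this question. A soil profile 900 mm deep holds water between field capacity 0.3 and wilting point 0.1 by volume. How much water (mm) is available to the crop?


AW = (FC - WP) * D
   = (0.3 - 0.1) * 900
   = 0.20 * 900
   = 180 mm


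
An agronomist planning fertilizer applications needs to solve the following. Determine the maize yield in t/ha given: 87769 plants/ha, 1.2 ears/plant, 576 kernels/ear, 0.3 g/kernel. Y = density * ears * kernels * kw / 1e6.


Y = density * ears * kernels * kw
  = 87769 * 1.2 * 576 * 0.3 g/ha
  = 18199779.84 g/ha
  = 18199.78 kg/ha = 18.20 t/ha


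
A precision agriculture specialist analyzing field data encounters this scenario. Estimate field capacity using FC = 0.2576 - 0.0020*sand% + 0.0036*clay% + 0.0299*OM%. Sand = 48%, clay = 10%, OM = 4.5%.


FC = 0.2576 - 0.0020*48 + 0.0036*10 + 0.0299*4.5
   = 0.2576 - 0.0960 + 0.0360 + 0.1346
   = 0.3322


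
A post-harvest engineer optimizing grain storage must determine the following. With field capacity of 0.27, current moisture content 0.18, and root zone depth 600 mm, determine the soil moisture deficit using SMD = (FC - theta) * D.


SMD = (FC - theta) * D
    = (0.27 - 0.18) * 600
    = 0.090 * 600
    = 54 mm


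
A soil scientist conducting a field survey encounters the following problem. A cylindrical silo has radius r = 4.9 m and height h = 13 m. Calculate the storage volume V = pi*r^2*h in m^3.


V = pi * r^2 * h
  = pi * 4.9^2 * 13
  = pi * 24.01 * 13
  = 980.59 m^3


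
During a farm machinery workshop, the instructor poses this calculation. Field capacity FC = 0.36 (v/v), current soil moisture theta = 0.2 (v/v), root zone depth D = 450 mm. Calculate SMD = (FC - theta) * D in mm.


SMD = (FC - theta) * D
    = (0.36 - 0.2) * 450
    = 0.160 * 450
    = 72 mm


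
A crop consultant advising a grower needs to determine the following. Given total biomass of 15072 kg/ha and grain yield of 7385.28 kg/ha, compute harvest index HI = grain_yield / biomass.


HI = grain_yield / biomass
   = 7385.28 / 15072
   = 0.49


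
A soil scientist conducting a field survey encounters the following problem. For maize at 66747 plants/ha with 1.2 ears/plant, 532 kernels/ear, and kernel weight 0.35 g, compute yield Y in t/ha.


Y = density * ears * kernels * kw
  = 66747 * 1.2 * 532 * 0.35 g/ha
  = 14913949.68 g/ha
  = 14913.95 kg/ha = 14.91 t/ha


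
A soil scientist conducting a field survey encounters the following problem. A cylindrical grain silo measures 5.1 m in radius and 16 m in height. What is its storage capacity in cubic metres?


V = pi * r^2 * h
  = pi * 5.1^2 * 16
  = pi * 26.01 * 16
  = 1307.41 m^3


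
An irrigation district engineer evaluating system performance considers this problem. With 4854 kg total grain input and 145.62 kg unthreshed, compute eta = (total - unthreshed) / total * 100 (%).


eta = (total - unthreshed) / total * 100
    = (4854 - 145.62) / 4854 * 100
    = 4708.38 / 4854 * 100
    = 97%


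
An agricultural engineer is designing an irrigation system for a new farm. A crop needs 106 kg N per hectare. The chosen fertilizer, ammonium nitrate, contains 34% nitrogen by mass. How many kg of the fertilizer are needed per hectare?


Rate = N_required / (N_content / 100)
     = 106 / (34 / 100)
     = 106 / 0.34
     = 311.76 kg/ha


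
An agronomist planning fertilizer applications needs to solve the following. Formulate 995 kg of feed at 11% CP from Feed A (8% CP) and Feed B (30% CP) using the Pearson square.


parts_A = CP_b - target = 30 - 11 = 19
parts_B = target - CP_a = 11 - 8 = 3
total_parts = 19 + 3 = 22
Feed A = 995 * 19 / 22 = 859.32 kg
Feed B = 995 * 3 / 22 = 135.68 kg

859.32 kg


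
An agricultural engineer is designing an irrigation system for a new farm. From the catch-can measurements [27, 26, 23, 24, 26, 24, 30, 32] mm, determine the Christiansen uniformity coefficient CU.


xbar = 212 / 8 = 26.500
sum|xi - xbar| = 19
CU = 100 * (1 - 19 / (8 * 26.500))
   = 100 * (1 - 0.0896)
   = 91.04%


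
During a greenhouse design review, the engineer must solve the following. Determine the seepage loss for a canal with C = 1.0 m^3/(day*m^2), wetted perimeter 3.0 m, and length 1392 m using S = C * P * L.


S = C * P * L
  = 1.0 * 3.0 * 1392
  = 4176 m^3/day


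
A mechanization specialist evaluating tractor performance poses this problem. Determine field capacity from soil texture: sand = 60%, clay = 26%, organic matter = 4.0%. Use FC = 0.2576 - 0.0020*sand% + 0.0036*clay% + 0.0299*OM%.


FC = 0.2576 - 0.0020*60 + 0.0036*26 + 0.0299*4.0
   = 0.2576 - 0.1200 + 0.0936 + 0.1196
   = 0.3508


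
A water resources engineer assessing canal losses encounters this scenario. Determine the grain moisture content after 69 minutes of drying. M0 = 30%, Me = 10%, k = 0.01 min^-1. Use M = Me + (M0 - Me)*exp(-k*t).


M = Me + (M0 - Me) * e^(-k*t)
  = 10 + (30 - 10) * e^(-0.01*69)
  = 10 + 20 * e^(-0.690)
  = 10 + 20 * 0.50158
  = 10 + 10.0315
  = 20.03%


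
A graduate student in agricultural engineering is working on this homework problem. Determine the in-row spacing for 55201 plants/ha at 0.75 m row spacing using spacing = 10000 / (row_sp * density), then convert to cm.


spacing = 10000 / (row_sp * density)
        = 10000 / (0.75 * 55201)
        = 10000 / 41400.75
        = 0.24154 m = 24.15 cm


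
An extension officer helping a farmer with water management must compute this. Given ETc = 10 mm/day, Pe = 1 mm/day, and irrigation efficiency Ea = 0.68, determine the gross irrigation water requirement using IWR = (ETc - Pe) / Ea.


IWR = (ETc - Pe) / Ea
    = (10 - 1) / 0.68
    = 9 / 0.68
    = 13.24 mm/day


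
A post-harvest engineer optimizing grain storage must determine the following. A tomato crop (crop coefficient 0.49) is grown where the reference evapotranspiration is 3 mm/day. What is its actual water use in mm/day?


ETc = Kc * ET0
    = 0.49 * 3
    = 1.47 mm/day


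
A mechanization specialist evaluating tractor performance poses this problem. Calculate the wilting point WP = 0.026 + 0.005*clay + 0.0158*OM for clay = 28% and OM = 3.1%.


WP = 0.026 + 0.005*28 + 0.0158*3.1
   = 0.026 + 0.1400 + 0.0490
   = 0.2150


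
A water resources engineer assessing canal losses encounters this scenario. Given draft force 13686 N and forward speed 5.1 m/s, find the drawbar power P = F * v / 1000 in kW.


P = F * v / 1000
  = 13686 * 5.1 / 1000
  = 69798.60 / 1000
  = 69.80 kW


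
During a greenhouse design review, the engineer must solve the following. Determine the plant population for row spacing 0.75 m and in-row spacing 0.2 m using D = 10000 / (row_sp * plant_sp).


D = 10000 / (row_sp * plant_sp)
  = 10000 / (0.75 * 0.2)
  = 10000 / 0.1500
  = 66666.67 plants/ha


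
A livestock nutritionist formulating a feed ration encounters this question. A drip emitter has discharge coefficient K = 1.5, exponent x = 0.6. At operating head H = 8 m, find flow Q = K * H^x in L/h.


Q = K * H^x
  = 1.5 * 8^0.6
  = 1.5 * 3.4822
  = 5.22 L/h


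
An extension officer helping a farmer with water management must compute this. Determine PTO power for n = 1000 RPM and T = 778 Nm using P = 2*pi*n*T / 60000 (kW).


P = 2*pi*n*T / 60000
  = 2*pi * 1000 * 778 / 60000
  = 4888318.17 / 60000
  = 81.47 kW


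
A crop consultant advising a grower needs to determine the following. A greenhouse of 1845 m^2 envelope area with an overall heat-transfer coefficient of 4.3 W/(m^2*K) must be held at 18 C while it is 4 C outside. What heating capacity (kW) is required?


dT = 18 - (4) = 14 K
Q = U * A * dT
  = 4.3 * 1845 * 14
  = 111069 W = 111.07 kW


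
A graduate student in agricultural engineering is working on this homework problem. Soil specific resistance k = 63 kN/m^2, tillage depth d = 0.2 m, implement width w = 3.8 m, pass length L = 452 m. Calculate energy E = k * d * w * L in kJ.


E = k * d * w * L
  = 63 * 0.2 * 3.8 * 452
  = 21641.76 kJ


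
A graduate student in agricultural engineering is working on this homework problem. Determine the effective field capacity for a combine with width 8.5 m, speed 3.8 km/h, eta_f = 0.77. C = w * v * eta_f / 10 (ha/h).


C = w * v * eta_f / 10
  = 8.5 * 3.8 * 0.77 / 10
  = 24.87 / 10
  = 2.49 ha/h


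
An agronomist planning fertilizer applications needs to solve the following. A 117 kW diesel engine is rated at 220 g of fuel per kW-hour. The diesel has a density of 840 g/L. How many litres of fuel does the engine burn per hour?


FC = P * BSFC / rho_fuel
   = 117 * 220 / 840
   = 25740 / 840
   = 30.64 L/h


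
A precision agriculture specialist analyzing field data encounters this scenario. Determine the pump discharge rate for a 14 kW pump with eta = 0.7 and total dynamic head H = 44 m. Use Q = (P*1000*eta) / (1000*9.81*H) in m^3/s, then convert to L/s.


Q = (P * 1000 * eta) / (rho * g * H)
  = (14 * 1000 * 0.7) / (1000 * 9.81 * 44)
  = 9800 / 431640
  = 0.02270 m^3/s = 22.70 L/s


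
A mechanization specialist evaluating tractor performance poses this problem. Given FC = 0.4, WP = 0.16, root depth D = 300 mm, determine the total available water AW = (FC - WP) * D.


AW = (FC - WP) * D
   = (0.4 - 0.16) * 300
   = 0.24 * 300
   = 72 mm


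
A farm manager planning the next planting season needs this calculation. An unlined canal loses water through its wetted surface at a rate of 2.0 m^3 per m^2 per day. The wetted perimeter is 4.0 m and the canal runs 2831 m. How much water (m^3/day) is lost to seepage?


S = C * P * L
  = 2.0 * 4.0 * 2831
  = 22648 m^3/day


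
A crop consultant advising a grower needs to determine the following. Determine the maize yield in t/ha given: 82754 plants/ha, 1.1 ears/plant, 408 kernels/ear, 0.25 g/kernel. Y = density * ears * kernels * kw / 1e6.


Y = density * ears * kernels * kw
  = 82754 * 1.1 * 408 * 0.25 g/ha
  = 9284998.80 g/ha
  = 9285.00 kg/ha = 9.28 t/ha


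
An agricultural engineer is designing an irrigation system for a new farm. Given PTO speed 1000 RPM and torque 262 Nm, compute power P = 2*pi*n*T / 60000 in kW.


P = 2*pi*n*T / 60000
  = 2*pi * 1000 * 262 / 60000
  = 1646194.55 / 60000
  = 27.44 kW


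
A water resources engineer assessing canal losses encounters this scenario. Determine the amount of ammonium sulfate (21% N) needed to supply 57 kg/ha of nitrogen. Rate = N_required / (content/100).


Rate = N_required / (N_content / 100)
     = 57 / (21 / 100)
     = 57 / 0.21
     = 271.43 kg/ha


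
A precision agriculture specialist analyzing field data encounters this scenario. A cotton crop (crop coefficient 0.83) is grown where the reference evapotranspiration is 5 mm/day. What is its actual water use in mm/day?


ETc = Kc * ET0
    = 0.83 * 5
    = 4.15 mm/day


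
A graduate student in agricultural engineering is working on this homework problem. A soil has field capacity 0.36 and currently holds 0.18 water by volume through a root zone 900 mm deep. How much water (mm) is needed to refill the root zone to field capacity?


SMD = (FC - theta) * D
    = (0.36 - 0.18) * 900
    = 0.180 * 900
    = 162 mm


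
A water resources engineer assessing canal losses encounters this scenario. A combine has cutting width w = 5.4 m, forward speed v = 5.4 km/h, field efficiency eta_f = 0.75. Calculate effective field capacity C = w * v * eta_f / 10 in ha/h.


C = w * v * eta_f / 10
  = 5.4 * 5.4 * 0.75 / 10
  = 21.87 / 10
  = 2.19 ha/h


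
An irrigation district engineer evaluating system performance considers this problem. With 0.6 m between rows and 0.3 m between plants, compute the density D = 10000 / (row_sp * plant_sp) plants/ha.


D = 10000 / (row_sp * plant_sp)
  = 10000 / (0.6 * 0.3)
  = 10000 / 0.1800
  = 55555.56 plants/ha


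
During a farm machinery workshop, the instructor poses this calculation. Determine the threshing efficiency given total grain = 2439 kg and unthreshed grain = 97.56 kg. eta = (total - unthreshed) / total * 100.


eta = (total - unthreshed) / total * 100
    = (2439 - 97.56) / 2439 * 100
    = 2341.44 / 2439 * 100
    = 96%


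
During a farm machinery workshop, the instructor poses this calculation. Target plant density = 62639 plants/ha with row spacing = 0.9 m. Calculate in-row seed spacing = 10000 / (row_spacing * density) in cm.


spacing = 10000 / (row_sp * density)
        = 10000 / (0.9 * 62639)
        = 10000 / 56375.10
        = 0.17738 m = 17.74 cm


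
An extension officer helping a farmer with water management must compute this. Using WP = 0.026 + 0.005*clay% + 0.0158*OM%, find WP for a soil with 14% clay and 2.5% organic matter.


WP = 0.026 + 0.005*14 + 0.0158*2.5
   = 0.026 + 0.0700 + 0.0395
   = 0.1355


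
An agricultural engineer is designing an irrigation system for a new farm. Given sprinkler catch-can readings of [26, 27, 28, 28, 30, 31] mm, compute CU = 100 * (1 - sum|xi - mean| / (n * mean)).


xbar = 170 / 6 = 28.333
sum|xi - xbar| = 8.667
CU = 100 * (1 - 8.667 / (6 * 28.333))
   = 100 * (1 - 0.0510)
   = 94.90%


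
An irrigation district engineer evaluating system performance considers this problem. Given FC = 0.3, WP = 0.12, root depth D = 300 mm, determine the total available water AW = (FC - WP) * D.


AW = (FC - WP) * D
   = (0.3 - 0.12) * 300
   = 0.18 * 300
   = 54 mm


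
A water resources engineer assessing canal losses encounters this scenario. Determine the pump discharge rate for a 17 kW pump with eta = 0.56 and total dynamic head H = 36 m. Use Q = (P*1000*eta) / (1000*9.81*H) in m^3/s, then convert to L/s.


Q = (P * 1000 * eta) / (rho * g * H)
  = (17 * 1000 * 0.56) / (1000 * 9.81 * 36)
  = 9520 / 353160
  = 0.02696 m^3/s = 26.96 L/s


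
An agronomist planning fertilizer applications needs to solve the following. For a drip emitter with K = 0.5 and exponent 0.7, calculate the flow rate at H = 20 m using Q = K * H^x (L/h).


Q = K * H^x
  = 0.5 * 20^0.7
  = 0.5 * 8.1418
  = 4.07 L/h


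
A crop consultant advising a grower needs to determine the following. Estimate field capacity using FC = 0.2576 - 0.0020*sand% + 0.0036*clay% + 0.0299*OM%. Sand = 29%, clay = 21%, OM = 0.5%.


FC = 0.2576 - 0.0020*29 + 0.0036*21 + 0.0299*0.5
   = 0.2576 - 0.0580 + 0.0756 + 0.0150
   = 0.2902


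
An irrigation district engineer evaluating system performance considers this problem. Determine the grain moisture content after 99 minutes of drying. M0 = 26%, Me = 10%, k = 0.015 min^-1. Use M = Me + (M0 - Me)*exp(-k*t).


M = Me + (M0 - Me) * e^(-k*t)
  = 10 + (26 - 10) * e^(-0.015*99)
  = 10 + 16 * e^(-1.485)
  = 10 + 16 * 0.22650
  = 10 + 3.6240
  = 13.62%


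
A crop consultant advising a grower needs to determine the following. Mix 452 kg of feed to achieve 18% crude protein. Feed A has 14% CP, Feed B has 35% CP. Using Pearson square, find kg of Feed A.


parts_A = CP_b - target = 35 - 18 = 17
parts_B = target - CP_a = 18 - 14 = 4
total_parts = 17 + 4 = 21
Feed A = 452 * 17 / 21 = 365.90 kg
Feed B = 452 * 4 / 21 = 86.10 kg

365.90 kg


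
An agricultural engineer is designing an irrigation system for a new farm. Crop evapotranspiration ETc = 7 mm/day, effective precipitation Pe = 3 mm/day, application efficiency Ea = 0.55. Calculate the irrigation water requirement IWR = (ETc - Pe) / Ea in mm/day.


IWR = (ETc - Pe) / Ea
    = (7 - 3) / 0.55
    = 4 / 0.55
    = 7.27 mm/day


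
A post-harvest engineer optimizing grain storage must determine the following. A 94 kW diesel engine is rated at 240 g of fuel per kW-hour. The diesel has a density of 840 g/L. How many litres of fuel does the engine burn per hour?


FC = P * BSFC / rho_fuel
   = 94 * 240 / 840
   = 22560 / 840
   = 26.86 L/h


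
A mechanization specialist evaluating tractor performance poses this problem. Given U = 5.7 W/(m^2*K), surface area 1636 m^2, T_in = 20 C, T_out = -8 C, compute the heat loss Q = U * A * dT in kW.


dT = 20 - (-8) = 28 K
Q = U * A * dT
  = 5.7 * 1636 * 28
  = 261105.60 W = 261.11 kW


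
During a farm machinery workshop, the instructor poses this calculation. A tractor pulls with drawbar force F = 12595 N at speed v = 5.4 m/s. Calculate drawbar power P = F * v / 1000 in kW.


P = F * v / 1000
  = 12595 * 5.4 / 1000
  = 68013 / 1000
  = 68.01 kW


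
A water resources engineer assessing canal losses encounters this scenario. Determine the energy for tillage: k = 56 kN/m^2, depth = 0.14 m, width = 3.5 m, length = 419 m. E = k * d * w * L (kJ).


E = k * d * w * L
  = 56 * 0.14 * 3.5 * 419
  = 11497.36 kJ


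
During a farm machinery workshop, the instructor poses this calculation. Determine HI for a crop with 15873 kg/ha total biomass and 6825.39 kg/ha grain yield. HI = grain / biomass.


HI = grain_yield / biomass
   = 6825.39 / 15873
   = 0.43


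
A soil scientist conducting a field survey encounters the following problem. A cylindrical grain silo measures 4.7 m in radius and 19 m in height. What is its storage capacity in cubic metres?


V = pi * r^2 * h
  = pi * 4.7^2 * 19
  = pi * 22.09 * 19
  = 1318.56 m^3


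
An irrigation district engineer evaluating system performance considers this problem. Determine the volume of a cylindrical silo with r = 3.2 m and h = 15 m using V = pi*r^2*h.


V = pi * r^2 * h
  = pi * 3.2^2 * 15
  = pi * 10.24 * 15
  = 482.55 m^3


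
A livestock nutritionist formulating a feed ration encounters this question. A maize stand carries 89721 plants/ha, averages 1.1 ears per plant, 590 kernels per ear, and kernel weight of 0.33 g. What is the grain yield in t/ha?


Y = density * ears * kernels * kw
  = 89721 * 1.1 * 590 * 0.33 g/ha
  = 19215546.57 g/ha
  = 19215.55 kg/ha = 19.22 t/ha


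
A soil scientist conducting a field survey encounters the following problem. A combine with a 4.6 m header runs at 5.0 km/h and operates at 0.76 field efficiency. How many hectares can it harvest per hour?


C = w * v * eta_f / 10
  = 4.6 * 5.0 * 0.76 / 10
  = 17.48 / 10
  = 1.75 ha/h


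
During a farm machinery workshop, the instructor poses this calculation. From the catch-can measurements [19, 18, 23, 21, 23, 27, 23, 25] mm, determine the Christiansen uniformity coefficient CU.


xbar = 179 / 8 = 22.375
sum|xi - xbar| = 18.250
CU = 100 * (1 - 18.250 / (8 * 22.375))
   = 100 * (1 - 0.1020)
   = 89.80%


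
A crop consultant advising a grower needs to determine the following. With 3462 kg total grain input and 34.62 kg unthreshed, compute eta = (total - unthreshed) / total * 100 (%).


eta = (total - unthreshed) / total * 100
    = (3462 - 34.62) / 3462 * 100
    = 3427.38 / 3462 * 100
    = 99%


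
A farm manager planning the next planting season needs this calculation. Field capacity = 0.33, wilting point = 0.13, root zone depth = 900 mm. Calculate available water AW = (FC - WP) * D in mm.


AW = (FC - WP) * D
   = (0.33 - 0.13) * 900
   = 0.20 * 900
   = 180 mm


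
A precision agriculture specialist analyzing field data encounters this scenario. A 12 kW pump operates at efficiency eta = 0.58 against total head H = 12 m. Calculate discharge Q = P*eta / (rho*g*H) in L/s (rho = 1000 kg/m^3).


Q = (P * 1000 * eta) / (rho * g * H)
  = (12 * 1000 * 0.58) / (1000 * 9.81 * 12)
  = 6960 / 117720
  = 0.05912 m^3/s = 59.12 L/s


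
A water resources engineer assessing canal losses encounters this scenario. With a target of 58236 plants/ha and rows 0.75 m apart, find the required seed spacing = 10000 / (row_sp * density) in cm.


spacing = 10000 / (row_sp * density)
        = 10000 / (0.75 * 58236)
        = 10000 / 43677
        = 0.22895 m = 22.90 cm


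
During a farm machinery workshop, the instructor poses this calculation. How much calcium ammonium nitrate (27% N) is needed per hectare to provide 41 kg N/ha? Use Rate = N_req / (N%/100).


Rate = N_required / (N_content / 100)
     = 41 / (27 / 100)
     = 41 / 0.27
     = 151.85 kg/ha


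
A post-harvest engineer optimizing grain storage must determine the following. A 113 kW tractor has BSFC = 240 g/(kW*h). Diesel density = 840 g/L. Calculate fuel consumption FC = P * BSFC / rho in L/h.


FC = P * BSFC / rho_fuel
   = 113 * 240 / 840
   = 27120 / 840
   = 32.29 L/h


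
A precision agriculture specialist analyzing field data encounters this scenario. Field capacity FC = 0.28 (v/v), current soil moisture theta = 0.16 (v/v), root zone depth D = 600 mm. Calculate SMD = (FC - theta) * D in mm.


SMD = (FC - theta) * D
    = (0.28 - 0.16) * 600
    = 0.120 * 600
    = 72 mm
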